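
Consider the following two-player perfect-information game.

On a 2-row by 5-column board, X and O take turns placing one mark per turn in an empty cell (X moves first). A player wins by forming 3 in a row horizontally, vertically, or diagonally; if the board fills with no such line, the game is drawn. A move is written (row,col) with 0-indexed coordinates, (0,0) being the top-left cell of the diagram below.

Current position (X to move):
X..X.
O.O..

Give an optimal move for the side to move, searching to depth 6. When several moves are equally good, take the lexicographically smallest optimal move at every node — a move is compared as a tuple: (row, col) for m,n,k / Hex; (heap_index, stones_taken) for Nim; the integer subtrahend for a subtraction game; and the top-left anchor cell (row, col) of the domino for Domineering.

ply 1, X at X..X./O.O.. | (0,1)=-1→XX.X./O.O..; (0,2)=-1→X.XX./O.O..; (0,4)=-1→X..XX/O.O..; (1,1)=+0→X..X./OXO..*; (1,3)=-1→X..X./O.OX.; (1,4)=-1→X..X./O.O.X
ply 2, O at X..X./OXO.. | (0,1)=+0→XO.X./OXO..*; (0,2)=+0→X.OX./OXO..; (0,4)=+0→X..XO/OXO..; (1,3)=+0→X..X./OXOO.; (1,4)=+0→X..X./OXO.O
ply 3, X at XO.X./OXO.. | (0,2)=+0→XOXX./OXO..*; (0,4)=+0→XO.XX/OXO..; (1,3)=+0→XO.X./OXOX.; (1,4)=+0→XO.X./OXO.X
ply 4, O at XOXX./OXO.. | (0,4)=+0→XOXXO/OXO..*; (1,3)=-1→XOXX./OXOO.; (1,4)=-1→XOXX./OXO.O
ply 5, X at XOXXO/OXO.. | (1,3)=+0→XOXXO/OXOX.*; (1,4)=+0→XOXXO/OXO.X
ply 6, O at XOXXO/OXOX. | (1,4)=+0→XOXXO/OXOXO*
ply 7: XOXXO/OXOXO is terminal +0 (X); from X..X./O.O.. depth 6

X's best at [X..X./O.O..]: (1,1)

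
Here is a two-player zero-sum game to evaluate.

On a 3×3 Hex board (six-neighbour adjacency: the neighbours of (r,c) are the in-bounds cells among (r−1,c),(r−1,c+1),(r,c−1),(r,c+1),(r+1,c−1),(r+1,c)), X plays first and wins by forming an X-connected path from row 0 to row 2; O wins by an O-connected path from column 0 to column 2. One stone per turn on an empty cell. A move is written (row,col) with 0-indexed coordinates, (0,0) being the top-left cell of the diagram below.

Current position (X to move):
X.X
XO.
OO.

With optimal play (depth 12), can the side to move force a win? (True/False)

[X.X/XO./OO.] X move#1: (0,1):-1/XXX/XO./OO.*, (1,2):-1/X.X/XOX/OO., (2,2):-1/X.X/XO./OOX
[XXX/XO./OO.] O move#2: (1,2):+1/XXX/XOO/OO.*, (2,2):+1/XXX/XO./OOO
[XXX/XOO/OO.] end (terminal -1, X#3); searched X.X/XO./OO. to 12

X winning at [X.X/XO./OO.]: False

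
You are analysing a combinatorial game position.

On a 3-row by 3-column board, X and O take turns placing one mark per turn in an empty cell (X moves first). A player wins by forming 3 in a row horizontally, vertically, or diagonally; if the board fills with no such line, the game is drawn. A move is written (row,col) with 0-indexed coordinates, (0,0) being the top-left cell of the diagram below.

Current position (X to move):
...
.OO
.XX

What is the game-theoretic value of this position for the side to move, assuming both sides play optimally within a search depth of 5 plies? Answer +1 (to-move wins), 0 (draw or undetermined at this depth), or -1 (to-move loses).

value(.../.OO/.XX, X) = +1

ply 1, X at .../.OO/.XX | (0,0)=-1→X../.OO/.XX; (0,1)=-1→.X./.OO/.XX; (0,2)=-1→..X/.OO/.XX; (1,0)=+0→.../XOO/.XX; (2,0)=+1→.../.OO/XXX*
ply 2: .../.OO/XXX is terminal -1 (O); from .../.OO/.XX depth 5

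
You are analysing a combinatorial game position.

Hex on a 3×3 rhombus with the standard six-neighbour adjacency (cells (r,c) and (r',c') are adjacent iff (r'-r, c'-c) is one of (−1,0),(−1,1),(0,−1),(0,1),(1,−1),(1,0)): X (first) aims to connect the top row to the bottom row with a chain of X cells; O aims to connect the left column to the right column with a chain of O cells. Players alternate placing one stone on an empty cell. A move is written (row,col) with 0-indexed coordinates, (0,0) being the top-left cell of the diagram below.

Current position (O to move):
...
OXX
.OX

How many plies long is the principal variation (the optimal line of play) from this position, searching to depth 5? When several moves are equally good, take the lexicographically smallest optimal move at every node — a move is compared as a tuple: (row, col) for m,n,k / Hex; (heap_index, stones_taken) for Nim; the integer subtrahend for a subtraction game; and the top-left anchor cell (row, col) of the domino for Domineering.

[.../OXX/.OX] O move#1: (0,0):-1/O../OXX/.OX*, (0,1):-1/.O./OXX/.OX, (0,2):-1/..O/OXX/.OX, (2,0):-1/.../OXX/OOX
[O../OXX/.OX] X move#2: (0,1):+1/OX./OXX/.OX*, (0,2):+1/O.X/OXX/.OX, (2,0):+1/O../OXX/XOX
[OX./OXX/.OX] end (terminal -1, O#3); searched .../OXX/.OX to 5

PV length from [.../OXX/.OX]: 2 plies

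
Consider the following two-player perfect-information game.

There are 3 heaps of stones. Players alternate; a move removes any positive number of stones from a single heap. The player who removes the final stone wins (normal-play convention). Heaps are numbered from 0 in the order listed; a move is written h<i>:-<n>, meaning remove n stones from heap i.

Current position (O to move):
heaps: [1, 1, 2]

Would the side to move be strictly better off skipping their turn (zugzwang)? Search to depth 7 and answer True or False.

p1 O@[(1,1,2)]: h0:-1[(0,1,2)]-1 h1:-1[(1,0,2)]-1 h2:-1[(1,1,1)]-1 h2:-2[(1,1,0)]+1*
p2 X@[(1,1,0)]: h0:-1[(0,1,0)]-1* h1:-1[(1,0,0)]-1
p3 O@[(0,1,0)]: h1:-1[(0,0,0)]+1*
p4 X@[(0,0,0)] terminal -1; root [(1,1,2)] d7
if O skipped the turn, X would face:
~ p1 X@[(1,1,2)]: h0:-1[(0,1,2)]-1 h1:-1[(1,0,2)]-1 h2:-1[(1,1,1)]-1 h2:-2[(1,1,0)]+1*
~ p2 O@[(1,1,0)]: h0:-1[(0,1,0)]-1* h1:-1[(1,0,0)]-1
~ p3 X@[(0,1,0)]: h1:-1[(0,0,0)]+1*
~ p4 O@[(0,0,0)] terminal -1; root [(1,1,2)] d7
compare (O): move=+1 vs pass=-1

zugzwang((1,1,2), O) = False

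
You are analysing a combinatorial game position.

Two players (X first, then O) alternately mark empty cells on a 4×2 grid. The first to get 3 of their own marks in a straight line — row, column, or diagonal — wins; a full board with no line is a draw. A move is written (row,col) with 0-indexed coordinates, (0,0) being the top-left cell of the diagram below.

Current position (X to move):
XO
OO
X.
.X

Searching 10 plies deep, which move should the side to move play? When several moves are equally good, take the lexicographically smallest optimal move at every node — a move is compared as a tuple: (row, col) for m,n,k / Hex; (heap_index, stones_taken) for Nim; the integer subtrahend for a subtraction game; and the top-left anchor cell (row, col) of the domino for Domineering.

X's best at [XO/OO/X./.X]: (2,1)

ply 1, X at XO/OO/X./.X | (2,1)=+0→XO/OO/XX/.X*; (3,0)=-1→XO/OO/X./XX
ply 2, O at XO/OO/XX/.X | (3,0)=+0→XO/OO/XX/OX*
ply 3: XO/OO/XX/OX is terminal +0 (X); from XO/OO/X./.X depth 10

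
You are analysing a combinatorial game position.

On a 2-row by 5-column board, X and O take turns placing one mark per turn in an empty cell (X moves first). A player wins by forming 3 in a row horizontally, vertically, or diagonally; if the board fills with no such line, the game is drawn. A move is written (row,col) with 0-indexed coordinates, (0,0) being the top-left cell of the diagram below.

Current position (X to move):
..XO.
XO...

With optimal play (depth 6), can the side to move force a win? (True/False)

X winning at [..XO./XO...]: False

ply 1, X at ..XO./XO... | (0,0)=+0→X.XO./XO...*; (0,1)=+0→.XXO./XO...; (0,4)=+0→..XOX/XO...; (1,2)=+0→..XO./XOX..; (1,3)=+0→..XO./XO.X.; (1,4)=+0→..XO./XO..X
ply 2, O at X.XO./XO... | (0,1)=+0→XOXO./XO...*; (0,4)=-1→X.XOO/XO...; (1,2)=-1→X.XO./XOO..; (1,3)=-1→X.XO./XO.O.; (1,4)=-1→X.XO./XO..O
ply 3, X at XOXO./XO... | (0,4)=+0→XOXOX/XO...*; (1,2)=+0→XOXO./XOX..; (1,3)=+0→XOXO./XO.X.; (1,4)=+0→XOXO./XO..X
ply 4, O at XOXOX/XO... | (1,2)=+0→XOXOX/XOO..*; (1,3)=+0→XOXOX/XO.O.; (1,4)=+0→XOXOX/XO..O
ply 5, X at XOXOX/XOO.. | (1,3)=+0→XOXOX/XOOX.*; (1,4)=-1→XOXOX/XOO.X
ply 6, O at XOXOX/XOOX. | (1,4)=+0→XOXOX/XOOXO*
ply 7: XOXOX/XOOXO is terminal +0 (X); from ..XO./XO... depth 6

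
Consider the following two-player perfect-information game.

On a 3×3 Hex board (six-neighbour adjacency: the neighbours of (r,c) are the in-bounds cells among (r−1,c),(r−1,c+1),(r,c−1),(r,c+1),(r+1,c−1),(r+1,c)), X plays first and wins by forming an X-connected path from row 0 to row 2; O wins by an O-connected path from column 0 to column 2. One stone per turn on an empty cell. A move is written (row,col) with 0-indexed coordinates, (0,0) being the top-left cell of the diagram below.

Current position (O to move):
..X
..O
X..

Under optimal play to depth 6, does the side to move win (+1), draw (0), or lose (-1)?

ply 1, O at ..X/..O/X.. | (0,0)=-1→O.X/..O/X..*; (0,1)=-1→.OX/..O/X..; (1,0)=-1→..X/O.O/X..; (1,1)=-1→..X/.OO/X..; (2,1)=-1→..X/..O/XO.; (2,2)=-1→..X/..O/X.O
ply 2, X at O.X/..O/X.. | (0,1)=+1→OXX/..O/X..*; (1,0)=+1→O.X/X.O/X..; (1,1)=+1→O.X/.XO/X..; (2,1)=-1→O.X/..O/XX.; (2,2)=-1→O.X/..O/X.X
ply 3, O at OXX/..O/X.. | (1,0)=-1→OXX/O.O/X..*; (1,1)=-1→OXX/.OO/X..; (2,1)=-1→OXX/..O/XO.; (2,2)=-1→OXX/..O/X.O
ply 4, X at OXX/O.O/X.. | (1,1)=+1→OXX/OXO/X..*; (2,1)=-1→OXX/O.O/XX.; (2,2)=-1→OXX/O.O/X.X
ply 5: OXX/OXO/X.. is terminal -1 (O); from ..X/..O/X.. depth 6

value(..X/..O/X.., O) = -1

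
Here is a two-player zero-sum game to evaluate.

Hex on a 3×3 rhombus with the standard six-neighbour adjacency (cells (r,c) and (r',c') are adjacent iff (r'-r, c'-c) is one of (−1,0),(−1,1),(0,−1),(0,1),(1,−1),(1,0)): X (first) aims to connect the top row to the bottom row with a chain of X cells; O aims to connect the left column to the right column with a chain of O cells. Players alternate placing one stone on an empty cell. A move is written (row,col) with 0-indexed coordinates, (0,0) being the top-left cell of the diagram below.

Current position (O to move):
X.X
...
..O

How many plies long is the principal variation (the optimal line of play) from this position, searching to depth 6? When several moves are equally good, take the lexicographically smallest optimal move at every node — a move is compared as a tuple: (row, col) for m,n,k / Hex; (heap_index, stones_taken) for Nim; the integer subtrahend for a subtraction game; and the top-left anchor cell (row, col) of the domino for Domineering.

PV length from [X.X/.../..O]: 5 plies

ply 1, O at X.X/.../..O | (0,1)=-1→XOX/.../..O; (1,0)=-1→X.X/O../..O; (1,1)=+1→X.X/.O./..O*; (1,2)=-1→X.X/..O/..O; (2,0)=-1→X.X/.../O.O; (2,1)=-1→X.X/.../.OO
ply 2, X at X.X/.O./..O | (0,1)=-1→XXX/.O./..O*; (1,0)=-1→X.X/XO./..O; (1,2)=-1→X.X/.OX/..O; (2,0)=-1→X.X/.O./X.O; (2,1)=-1→X.X/.O./.XO
ply 3, O at XXX/.O./..O | (1,0)=+1→XXX/OO./..O*; (1,2)=+1→XXX/.OO/..O; (2,0)=+1→XXX/.O./O.O; (2,1)=+1→XXX/.O./.OO
ply 4, X at XXX/OO./..O | (1,2)=-1→XXX/OOX/..O*; (2,0)=-1→XXX/OO./X.O; (2,1)=-1→XXX/OO./.XO
ply 5, O at XXX/OOX/..O | (2,0)=-1→XXX/OOX/O.O; (2,1)=+1→XXX/OOX/.OO*
ply 6: XXX/OOX/.OO is terminal -1 (X); from X.X/.../..O depth 6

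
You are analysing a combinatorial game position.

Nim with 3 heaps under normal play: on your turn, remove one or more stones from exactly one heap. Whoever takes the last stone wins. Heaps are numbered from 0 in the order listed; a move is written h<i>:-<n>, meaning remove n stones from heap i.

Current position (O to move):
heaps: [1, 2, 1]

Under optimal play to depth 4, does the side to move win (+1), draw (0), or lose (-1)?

p1 O@[(1,2,1)]: h0:-1[(0,2,1)]-1 h1:-1[(1,1,1)]-1 h1:-2[(1,0,1)]+1* h2:-1[(1,2,0)]-1
p2 X@[(1,0,1)]: h0:-1[(0,0,1)]-1* h2:-1[(1,0,0)]-1
p3 O@[(0,0,1)]: h2:-1[(0,0,0)]+1*
p4 X@[(0,0,0)] terminal -1; root [(1,2,1)] d4

value((1,2,1), O) = +1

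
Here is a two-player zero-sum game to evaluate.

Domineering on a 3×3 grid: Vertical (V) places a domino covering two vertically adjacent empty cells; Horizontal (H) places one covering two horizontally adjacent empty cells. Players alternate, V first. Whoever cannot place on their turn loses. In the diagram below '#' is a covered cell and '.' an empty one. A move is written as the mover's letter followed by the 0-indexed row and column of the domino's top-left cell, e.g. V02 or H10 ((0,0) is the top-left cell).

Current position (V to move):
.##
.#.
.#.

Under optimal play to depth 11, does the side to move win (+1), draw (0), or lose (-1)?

p1 V@[.##/.#./.#.]: V00[###/##./.#.]+1* V10[.##/##./##.]+1 V12[.##/.##/.##]+1
p2 H@[###/##./.#.] terminal -1; root [.##/.#./.#.] d11

value(.##/.#./.#., V) = +1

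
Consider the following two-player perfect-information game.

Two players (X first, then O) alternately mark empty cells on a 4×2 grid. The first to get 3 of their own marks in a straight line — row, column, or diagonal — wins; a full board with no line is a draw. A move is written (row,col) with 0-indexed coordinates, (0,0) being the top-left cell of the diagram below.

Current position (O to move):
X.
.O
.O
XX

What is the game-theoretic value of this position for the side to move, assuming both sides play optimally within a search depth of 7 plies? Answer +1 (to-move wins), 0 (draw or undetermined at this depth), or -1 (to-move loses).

p1 O@[X./.O/.O/XX]: (0,1)[XO/.O/.O/XX]+1* (1,0)[X./OO/.O/XX]+0 (2,0)[X./.O/OO/XX]+0
p2 X@[XO/.O/.O/XX] terminal -1; root [X./.O/.O/XX] d7

value(X./.O/.O/XX, O) = +1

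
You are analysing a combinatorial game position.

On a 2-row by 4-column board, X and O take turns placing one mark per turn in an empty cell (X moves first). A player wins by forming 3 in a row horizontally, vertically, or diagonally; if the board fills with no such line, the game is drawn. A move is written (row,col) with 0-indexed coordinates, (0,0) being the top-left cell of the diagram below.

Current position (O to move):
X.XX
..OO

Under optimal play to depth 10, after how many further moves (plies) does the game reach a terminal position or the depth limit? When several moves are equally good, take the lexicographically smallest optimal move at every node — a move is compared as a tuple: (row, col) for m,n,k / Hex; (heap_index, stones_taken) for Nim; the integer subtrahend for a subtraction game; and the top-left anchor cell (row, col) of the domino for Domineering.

PV length from [X.XX/..OO]: 1 ply

ply 1, O at X.XX/..OO | (0,1)=+0→XOXX/..OO; (1,0)=-1→X.XX/O.OO; (1,1)=+1→X.XX/.OOO*
ply 2: X.XX/.OOO is terminal -1 (X); from X.XX/..OO depth 10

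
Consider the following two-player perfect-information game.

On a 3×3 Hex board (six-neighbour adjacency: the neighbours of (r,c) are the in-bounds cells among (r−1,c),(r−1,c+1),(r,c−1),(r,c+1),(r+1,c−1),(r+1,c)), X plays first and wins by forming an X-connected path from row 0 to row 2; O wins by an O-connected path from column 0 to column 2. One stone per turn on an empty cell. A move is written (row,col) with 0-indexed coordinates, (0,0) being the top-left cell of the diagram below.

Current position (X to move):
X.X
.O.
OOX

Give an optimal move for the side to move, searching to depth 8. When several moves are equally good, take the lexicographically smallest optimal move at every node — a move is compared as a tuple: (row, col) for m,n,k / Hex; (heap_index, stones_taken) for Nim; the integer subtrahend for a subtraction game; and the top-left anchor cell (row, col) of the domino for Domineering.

X's best at [X.X/.O./OOX]: (1,2)

p1 X@[X.X/.O./OOX]: (0,1)[XXX/.O./OOX]-1 (1,0)[X.X/XO./OOX]-1 (1,2)[X.X/.OX/OOX]+1*
p2 O@[X.X/.OX/OOX] terminal -1; root [X.X/.O./OOX] d8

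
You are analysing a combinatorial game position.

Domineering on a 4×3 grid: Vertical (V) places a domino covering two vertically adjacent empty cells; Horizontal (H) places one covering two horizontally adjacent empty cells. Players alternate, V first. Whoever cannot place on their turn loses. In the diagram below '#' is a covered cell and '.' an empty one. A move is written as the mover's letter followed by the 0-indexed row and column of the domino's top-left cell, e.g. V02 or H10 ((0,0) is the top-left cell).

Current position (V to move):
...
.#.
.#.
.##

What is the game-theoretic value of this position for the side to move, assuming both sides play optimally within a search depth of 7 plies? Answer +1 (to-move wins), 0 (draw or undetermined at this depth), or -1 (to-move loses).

p1 V@[.../.#./.#./.##]: V00[#../##./.#./.##]+1* V02[..#/.##/.#./.##]+1 V10[.../##./##./.##]+1 V12[.../.##/.##/.##]+1 V20[.../.#./##./###]+1
p2 H@[#../##./.#./.##]: H01[###/##./.#./.##]-1*
p3 V@[###/##./.#./.##]: V12[###/###/.##/.##]+1* V20[###/##./##./###]+1
p4 H@[###/###/.##/.##] terminal -1; root [.../.#./.#./.##] d7

value(.../.#./.#./.##, V) = +1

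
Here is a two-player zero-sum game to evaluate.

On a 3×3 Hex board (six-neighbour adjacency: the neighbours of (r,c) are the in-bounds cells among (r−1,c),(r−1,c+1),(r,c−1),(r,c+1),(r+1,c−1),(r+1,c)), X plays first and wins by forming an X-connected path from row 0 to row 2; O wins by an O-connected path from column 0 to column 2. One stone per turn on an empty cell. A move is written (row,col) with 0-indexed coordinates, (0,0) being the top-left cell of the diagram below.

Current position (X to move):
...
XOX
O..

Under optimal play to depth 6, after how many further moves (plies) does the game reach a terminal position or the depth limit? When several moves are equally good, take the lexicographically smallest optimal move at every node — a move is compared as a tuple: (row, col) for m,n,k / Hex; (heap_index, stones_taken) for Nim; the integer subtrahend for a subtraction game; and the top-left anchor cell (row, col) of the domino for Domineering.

PV length from [.../XOX/O..]: 5 plies

[.../XOX/O..] X move#1: (0,0):-1/X../XOX/O.., (0,1):-1/.X./XOX/O.., (0,2):+1/..X/XOX/O..*, (2,1):-1/.../XOX/OX., (2,2):-1/.../XOX/O.X
[..X/XOX/O..] O move#2: (0,0):-1/O.X/XOX/O..*, (0,1):-1/.OX/XOX/O.., (2,1):-1/..X/XOX/OO., (2,2):-1/..X/XOX/O.O
[O.X/XOX/O..] X move#3: (0,1):+1/OXX/XOX/O..*, (2,1):+1/O.X/XOX/OX., (2,2):+1/O.X/XOX/O.X
[OXX/XOX/O..] O move#4: (2,1):-1/OXX/XOX/OO.*, (2,2):-1/OXX/XOX/O.O
[OXX/XOX/OO.] X move#5: (2,2):+1/OXX/XOX/OOX*
[OXX/XOX/OOX] end (terminal -1, O#6); searched .../XOX/O.. to 6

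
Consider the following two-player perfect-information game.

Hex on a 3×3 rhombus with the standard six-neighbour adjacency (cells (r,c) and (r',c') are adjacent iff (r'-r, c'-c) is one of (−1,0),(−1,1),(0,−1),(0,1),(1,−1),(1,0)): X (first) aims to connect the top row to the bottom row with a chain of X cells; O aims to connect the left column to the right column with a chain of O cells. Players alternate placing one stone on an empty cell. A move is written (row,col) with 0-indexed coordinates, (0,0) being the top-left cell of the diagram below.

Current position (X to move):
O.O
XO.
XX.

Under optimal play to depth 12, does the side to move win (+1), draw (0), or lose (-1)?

[O.O/XO./XX.] X move#1: (0,1):+1/OXO/XO./XX.*, (1,2):-1/O.O/XOX/XX., (2,2):-1/O.O/XO./XXX
[OXO/XO./XX.] end (terminal -1, O#2); searched O.O/XO./XX. to 12

value(O.O/XO./XX., X) = +1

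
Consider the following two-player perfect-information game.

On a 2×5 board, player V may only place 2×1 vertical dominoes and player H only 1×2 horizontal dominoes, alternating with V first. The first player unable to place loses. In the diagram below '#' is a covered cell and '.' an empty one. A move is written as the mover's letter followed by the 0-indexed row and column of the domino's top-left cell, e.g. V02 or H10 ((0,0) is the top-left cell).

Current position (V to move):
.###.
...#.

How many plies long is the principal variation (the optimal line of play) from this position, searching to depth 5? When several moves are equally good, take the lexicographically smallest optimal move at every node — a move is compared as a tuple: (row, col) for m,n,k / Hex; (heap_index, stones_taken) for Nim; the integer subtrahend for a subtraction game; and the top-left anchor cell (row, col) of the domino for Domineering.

[.###./...#.] V move#1: V00:+1/####./#..#.*, V04:-1/.####/...##
[####./#..#.] H move#2: H11:-1/####./####.*
[####./####.] V move#3: V04:+1/#####/#####*
[#####/#####] end (terminal -1, H#4); searched .###./...#. to 5

PV length from [.###./...#.]: 3 plies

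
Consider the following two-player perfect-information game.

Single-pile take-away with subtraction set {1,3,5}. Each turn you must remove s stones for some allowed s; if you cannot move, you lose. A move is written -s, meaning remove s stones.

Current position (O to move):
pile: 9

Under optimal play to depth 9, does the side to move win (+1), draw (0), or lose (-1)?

[9] O move#1: -1:+1/8*, -3:+1/6, -5:+1/4
[8] X move#2: -1:-1/7*, -3:-1/5, -5:-1/3
[7] O move#3: -1:+1/6*, -3:+1/4, -5:+1/2
[6] X move#4: -1:-1/5*, -3:-1/3, -5:-1/1
[5] O move#5: -1:+1/4*, -3:+1/2, -5:+1/0
[4] X move#6: -1:-1/3*, -3:-1/1
[3] O move#7: -1:+1/2*, -3:+1/0
[2] X move#8: -1:-1/1*
[1] O move#9: -1:+1/0*
[0] end (terminal -1, X#10); searched 9 to 9

value(9, O) = +1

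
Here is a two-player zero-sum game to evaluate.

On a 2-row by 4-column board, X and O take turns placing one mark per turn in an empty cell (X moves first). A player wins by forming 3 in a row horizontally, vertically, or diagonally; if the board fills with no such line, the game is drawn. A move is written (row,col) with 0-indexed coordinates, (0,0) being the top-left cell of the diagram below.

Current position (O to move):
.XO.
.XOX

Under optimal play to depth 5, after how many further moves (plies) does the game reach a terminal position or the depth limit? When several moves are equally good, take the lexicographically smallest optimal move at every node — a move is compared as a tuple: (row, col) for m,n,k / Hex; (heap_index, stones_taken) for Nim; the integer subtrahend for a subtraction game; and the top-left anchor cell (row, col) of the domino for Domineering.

PV length from [.XO./.XOX]: 3 plies

ply 1, O at .XO./.XOX | (0,0)=+0→OXO./.XOX*; (0,3)=+0→.XOO/.XOX; (1,0)=+0→.XO./OXOX
ply 2, X at OXO./.XOX | (0,3)=+0→OXOX/.XOX*; (1,0)=+0→OXO./XXOX
ply 3, O at OXOX/.XOX | (1,0)=+0→OXOX/OXOX*
ply 4: OXOX/OXOX is terminal +0 (X); from .XO./.XOX depth 5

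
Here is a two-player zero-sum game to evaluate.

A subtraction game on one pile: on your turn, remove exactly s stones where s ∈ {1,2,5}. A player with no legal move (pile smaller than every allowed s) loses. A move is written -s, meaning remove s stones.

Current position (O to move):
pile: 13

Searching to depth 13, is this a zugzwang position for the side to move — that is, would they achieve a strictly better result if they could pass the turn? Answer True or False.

zugzwang(13, O) = False

ply 1, O at 13 | -1=+1→12*; -2=-1→11; -5=-1→8
ply 2, X at 12 | -1=-1→11*; -2=-1→10; -5=-1→7
ply 3, O at 11 | -1=-1→10; -2=+1→9*; -5=+1→6
ply 4, X at 9 | -1=-1→8*; -2=-1→7; -5=-1→4
ply 5, O at 8 | -1=-1→7; -2=+1→6*; -5=+1→3
ply 6, X at 6 | -1=-1→5*; -2=-1→4; -5=-1→1
ply 7, O at 5 | -1=-1→4; -2=+1→3*; -5=+1→0
ply 8, X at 3 | -1=-1→2*; -2=-1→1
ply 9, O at 2 | -1=-1→1; -2=+1→0*
ply 10: 0 is terminal -1 (X); from 13 depth 13
pass branch (X moves first from the same position):
  | ply 1, X at 13 | -1=+1→12*; -2=-1→11; -5=-1→8
  | ply 2, O at 12 | -1=-1→11*; -2=-1→10; -5=-1→7
  | ply 3, X at 11 | -1=-1→10; -2=+1→9*; -5=+1→6
  | ply 4, O at 9 | -1=-1→8*; -2=-1→7; -5=-1→4
  | ply 5, X at 8 | -1=-1→7; -2=+1→6*; -5=+1→3
  | ply 6, O at 6 | -1=-1→5*; -2=-1→4; -5=-1→1
  | ply 7, X at 5 | -1=-1→4; -2=+1→3*; -5=+1→0
  | ply 8, O at 3 | -1=-1→2*; -2=-1→1
  | ply 9, X at 2 | -1=-1→1; -2=+1→0*
  | ply 10: 0 is terminal -1 (O); from 13 depth 13
O moving scores +1; O passing scores -1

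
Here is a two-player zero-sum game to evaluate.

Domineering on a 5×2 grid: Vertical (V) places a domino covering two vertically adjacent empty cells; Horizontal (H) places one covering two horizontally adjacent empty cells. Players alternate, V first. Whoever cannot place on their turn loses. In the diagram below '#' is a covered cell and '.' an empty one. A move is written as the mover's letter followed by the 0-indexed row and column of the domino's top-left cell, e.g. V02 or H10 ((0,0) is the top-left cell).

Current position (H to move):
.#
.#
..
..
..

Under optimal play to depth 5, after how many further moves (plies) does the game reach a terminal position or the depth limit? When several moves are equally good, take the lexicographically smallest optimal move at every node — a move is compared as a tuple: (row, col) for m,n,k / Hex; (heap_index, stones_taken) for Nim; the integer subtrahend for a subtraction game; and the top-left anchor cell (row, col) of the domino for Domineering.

p1 H@[.#/.#/../../..]: H20[.#/.#/##/../..]-1 H30[.#/.#/../##/..]+1* H40[.#/.#/../../##]-1
p2 V@[.#/.#/../##/..]: V00[##/##/../##/..]-1* V10[.#/##/#./##/..]-1
p3 H@[##/##/../##/..]: H20[##/##/##/##/..]+1* H40[##/##/../##/##]+1
p4 V@[##/##/##/##/..] terminal -1; root [.#/.#/../../..] d5

PV length from [.#/.#/../../..]: 3 plies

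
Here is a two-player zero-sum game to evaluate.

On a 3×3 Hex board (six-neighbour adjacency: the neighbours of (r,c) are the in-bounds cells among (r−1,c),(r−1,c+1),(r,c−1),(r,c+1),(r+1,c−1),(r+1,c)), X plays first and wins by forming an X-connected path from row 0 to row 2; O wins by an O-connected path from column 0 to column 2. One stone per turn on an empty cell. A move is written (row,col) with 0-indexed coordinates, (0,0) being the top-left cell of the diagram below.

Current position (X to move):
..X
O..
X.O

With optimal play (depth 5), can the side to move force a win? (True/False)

X winning at [..X/O../X.O]: True

ply 1, X at ..X/O../X.O | (0,0)=-1→X.X/O../X.O; (0,1)=-1→.XX/O../X.O; (1,1)=+1→..X/OX./X.O*; (1,2)=+1→..X/O.X/X.O; (2,1)=+1→..X/O../XXO
ply 2: ..X/OX./X.O is terminal -1 (O); from ..X/O../X.O depth 5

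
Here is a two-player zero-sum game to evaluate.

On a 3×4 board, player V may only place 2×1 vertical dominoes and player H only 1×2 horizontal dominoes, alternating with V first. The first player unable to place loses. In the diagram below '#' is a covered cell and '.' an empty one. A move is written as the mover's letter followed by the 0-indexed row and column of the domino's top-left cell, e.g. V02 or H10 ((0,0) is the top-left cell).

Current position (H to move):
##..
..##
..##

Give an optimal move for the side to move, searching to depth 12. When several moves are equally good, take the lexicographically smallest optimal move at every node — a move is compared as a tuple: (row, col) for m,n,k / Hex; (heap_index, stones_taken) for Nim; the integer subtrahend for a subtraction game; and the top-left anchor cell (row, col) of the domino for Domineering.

H's best at [##../..##/..##]: H10

p1 H@[##../..##/..##]: H02[####/..##/..##]-1 H10[##../####/..##]+1* H20[##../..##/####]+1
p2 V@[##../####/..##] terminal -1; root [##../..##/..##] d12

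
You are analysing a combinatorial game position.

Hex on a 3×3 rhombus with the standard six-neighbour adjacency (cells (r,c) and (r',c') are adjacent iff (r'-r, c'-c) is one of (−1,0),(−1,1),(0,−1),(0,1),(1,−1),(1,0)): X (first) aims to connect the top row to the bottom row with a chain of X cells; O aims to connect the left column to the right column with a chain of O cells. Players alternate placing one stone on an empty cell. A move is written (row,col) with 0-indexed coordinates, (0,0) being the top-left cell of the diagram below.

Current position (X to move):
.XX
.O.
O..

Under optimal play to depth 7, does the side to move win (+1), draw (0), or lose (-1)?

value(.XX/.O./O.., X) = +1

p1 X@[.XX/.O./O..]: (0,0)[XXX/.O./O..]-1 (1,0)[.XX/XO./O..]-1 (1,2)[.XX/.OX/O..]+1* (2,1)[.XX/.O./OX.]-1 (2,2)[.XX/.O./O.X]-1
p2 O@[.XX/.OX/O..]: (0,0)[OXX/.OX/O..]-1* (1,0)[.XX/OOX/O..]-1 (2,1)[.XX/.OX/OO.]-1 (2,2)[.XX/.OX/O.O]-1
p3 X@[OXX/.OX/O..]: (1,0)[OXX/XOX/O..]+1* (2,1)[OXX/.OX/OX.]+1 (2,2)[OXX/.OX/O.X]+1
p4 O@[OXX/XOX/O..]: (2,1)[OXX/XOX/OO.]-1* (2,2)[OXX/XOX/O.O]-1
p5 X@[OXX/XOX/OO.]: (2,2)[OXX/XOX/OOX]+1*
p6 O@[OXX/XOX/OOX] terminal -1; root [.XX/.O./O..] d7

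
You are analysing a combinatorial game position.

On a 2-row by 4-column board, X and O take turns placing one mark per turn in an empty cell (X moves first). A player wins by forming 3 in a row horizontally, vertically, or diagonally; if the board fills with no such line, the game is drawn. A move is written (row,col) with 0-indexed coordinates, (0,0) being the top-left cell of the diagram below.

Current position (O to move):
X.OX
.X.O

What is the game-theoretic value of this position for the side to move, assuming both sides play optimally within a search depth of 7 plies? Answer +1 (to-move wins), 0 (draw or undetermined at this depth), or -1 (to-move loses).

[X.OX/.X.O] O move#1: (0,1):+0/XOOX/.X.O*, (1,0):+0/X.OX/OX.O, (1,2):+0/X.OX/.XOO
[XOOX/.X.O] X move#2: (1,0):+0/XOOX/XX.O*, (1,2):+0/XOOX/.XXO
[XOOX/XX.O] O move#3: (1,2):+0/XOOX/XXOO*
[XOOX/XXOO] end (terminal +0, X#4); searched X.OX/.X.O to 7

value(X.OX/.X.O, O) = 0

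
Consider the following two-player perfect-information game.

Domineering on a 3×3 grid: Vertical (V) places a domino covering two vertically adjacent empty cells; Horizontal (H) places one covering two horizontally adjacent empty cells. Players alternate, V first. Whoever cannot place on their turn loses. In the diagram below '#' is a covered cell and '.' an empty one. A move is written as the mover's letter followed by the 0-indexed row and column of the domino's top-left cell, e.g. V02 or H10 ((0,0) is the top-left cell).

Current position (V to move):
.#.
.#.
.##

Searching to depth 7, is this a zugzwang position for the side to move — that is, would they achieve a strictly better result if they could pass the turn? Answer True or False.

zugzwang(.#./.#./.##, V) = False

ply 1, V at .#./.#./.## | V00=+1→##./##./.##*; V02=+1→.##/.##/.##; V10=+1→.#./##./###
ply 2: ##./##./.## is terminal -1 (H); from .#./.#./.## depth 7
suppose V passes — search the same position with H to move:
pass> ply 1: .#./.#./.## is terminal -1 (H); from .#./.#./.## depth 7
for V: play +1, pass +1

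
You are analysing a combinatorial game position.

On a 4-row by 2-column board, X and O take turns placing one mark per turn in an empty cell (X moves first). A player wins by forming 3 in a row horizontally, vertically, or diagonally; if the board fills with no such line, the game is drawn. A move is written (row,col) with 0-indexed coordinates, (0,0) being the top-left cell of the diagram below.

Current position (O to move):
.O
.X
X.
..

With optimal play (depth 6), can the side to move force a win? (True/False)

O winning at [.O/.X/X./..]: False

p1 O@[.O/.X/X./..]: (0,0)[OO/.X/X./..]+0* (1,0)[.O/OX/X./..]+0 (2,1)[.O/.X/XO/..]-1 (3,0)[.O/.X/X./O.]+0 (3,1)[.O/.X/X./.O]-1
p2 X@[OO/.X/X./..]: (1,0)[OO/XX/X./..]+0* (2,1)[OO/.X/XX/..]+0 (3,0)[OO/.X/X./X.]+0 (3,1)[OO/.X/X./.X]+0
p3 O@[OO/XX/X./..]: (2,1)[OO/XX/XO/..]-1 (3,0)[OO/XX/X./O.]+0* (3,1)[OO/XX/X./.O]-1
p4 X@[OO/XX/X./O.]: (2,1)[OO/XX/XX/O.]+0* (3,1)[OO/XX/X./OX]+0
p5 O@[OO/XX/XX/O.]: (3,1)[OO/XX/XX/OO]+0*
p6 X@[OO/XX/XX/OO] terminal +0; root [.O/.X/X./..] d6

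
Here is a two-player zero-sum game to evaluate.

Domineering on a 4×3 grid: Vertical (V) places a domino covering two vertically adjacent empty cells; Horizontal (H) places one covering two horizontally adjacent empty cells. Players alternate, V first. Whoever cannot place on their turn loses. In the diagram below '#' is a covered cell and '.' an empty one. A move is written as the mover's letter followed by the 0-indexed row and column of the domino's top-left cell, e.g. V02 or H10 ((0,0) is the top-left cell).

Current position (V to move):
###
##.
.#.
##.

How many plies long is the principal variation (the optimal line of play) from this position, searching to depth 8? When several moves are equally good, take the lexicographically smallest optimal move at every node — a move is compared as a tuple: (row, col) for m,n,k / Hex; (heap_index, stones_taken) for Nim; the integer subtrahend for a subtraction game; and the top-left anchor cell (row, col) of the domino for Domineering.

PV length from [###/##./.#./##.]: 1 ply

ply 1, V at ###/##./.#./##. | V12=+1→###/###/.##/##.*; V22=+1→###/##./.##/###
ply 2: ###/###/.##/##. is terminal -1 (H); from ###/##./.#./##. depth 8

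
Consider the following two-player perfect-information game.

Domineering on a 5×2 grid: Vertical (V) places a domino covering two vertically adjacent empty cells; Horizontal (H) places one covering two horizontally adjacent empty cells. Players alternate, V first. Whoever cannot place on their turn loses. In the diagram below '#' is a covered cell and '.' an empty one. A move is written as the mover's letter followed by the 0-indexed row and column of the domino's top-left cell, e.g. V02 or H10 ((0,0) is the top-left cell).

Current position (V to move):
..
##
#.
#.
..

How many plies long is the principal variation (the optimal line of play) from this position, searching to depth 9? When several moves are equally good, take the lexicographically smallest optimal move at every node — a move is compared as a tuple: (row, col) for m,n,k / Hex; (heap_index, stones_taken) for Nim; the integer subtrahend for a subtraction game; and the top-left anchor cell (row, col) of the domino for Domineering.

ply 1, V at ../##/#./#./.. | V21=-1→../##/##/##/..*; V31=-1→../##/#./##/.#
ply 2, H at ../##/##/##/.. | H00=+1→##/##/##/##/..*; H40=+1→../##/##/##/##
ply 3: ##/##/##/##/.. is terminal -1 (V); from ../##/#./#./.. depth 9

PV length from [../##/#./#./..]: 2 plies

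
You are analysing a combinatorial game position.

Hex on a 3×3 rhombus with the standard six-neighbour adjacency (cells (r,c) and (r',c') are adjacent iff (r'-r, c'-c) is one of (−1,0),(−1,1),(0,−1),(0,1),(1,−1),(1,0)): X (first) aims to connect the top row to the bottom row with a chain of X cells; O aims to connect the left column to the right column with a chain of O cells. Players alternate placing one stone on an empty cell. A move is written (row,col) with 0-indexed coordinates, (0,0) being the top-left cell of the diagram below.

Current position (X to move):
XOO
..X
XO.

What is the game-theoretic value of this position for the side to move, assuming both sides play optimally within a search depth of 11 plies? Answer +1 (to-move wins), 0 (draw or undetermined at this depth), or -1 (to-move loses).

ply 1, X at XOO/..X/XO. | (1,0)=+1→XOO/X.X/XO.*; (1,1)=-1→XOO/.XX/XO.; (2,2)=-1→XOO/..X/XOX
ply 2: XOO/X.X/XO. is terminal -1 (O); from XOO/..X/XO. depth 11

value(XOO/..X/XO., X) = +1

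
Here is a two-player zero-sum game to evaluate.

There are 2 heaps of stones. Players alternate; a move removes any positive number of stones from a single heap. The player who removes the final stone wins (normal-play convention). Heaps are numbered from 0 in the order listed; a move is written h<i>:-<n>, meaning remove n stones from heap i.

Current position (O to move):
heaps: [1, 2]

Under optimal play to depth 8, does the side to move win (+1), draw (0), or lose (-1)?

value((1,2), O) = +1

p1 O@[(1,2)]: h0:-1[(0,2)]-1 h1:-1[(1,1)]+1* h1:-2[(1,0)]-1
p2 X@[(1,1)]: h0:-1[(0,1)]-1* h1:-1[(1,0)]-1
p3 O@[(0,1)]: h1:-1[(0,0)]+1*
p4 X@[(0,0)] terminal -1; root [(1,2)] d8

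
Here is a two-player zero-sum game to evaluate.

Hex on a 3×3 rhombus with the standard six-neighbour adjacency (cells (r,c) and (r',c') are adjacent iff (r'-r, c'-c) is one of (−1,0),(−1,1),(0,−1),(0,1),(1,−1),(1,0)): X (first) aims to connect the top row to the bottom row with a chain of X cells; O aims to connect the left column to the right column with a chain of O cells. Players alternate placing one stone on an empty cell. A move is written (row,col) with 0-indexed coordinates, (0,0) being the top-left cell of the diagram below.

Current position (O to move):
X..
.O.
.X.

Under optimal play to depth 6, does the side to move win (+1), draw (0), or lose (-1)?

p1 O@[X../.O./.X.]: (0,1)[XO./.O./.X.]+1* (0,2)[X.O/.O./.X.]+1 (1,0)[X../OO./.X.]+1 (1,2)[X../.OO/.X.]+1 (2,0)[X../.O./OX.]+1 (2,2)[X../.O./.XO]+1
p2 X@[XO./.O./.X.]: (0,2)[XOX/.O./.X.]-1* (1,0)[XO./XO./.X.]-1 (1,2)[XO./.OX/.X.]-1 (2,0)[XO./.O./XX.]-1 (2,2)[XO./.O./.XX]-1
p3 O@[XOX/.O./.X.]: (1,0)[XOX/OO./.X.]-1 (1,2)[XOX/.OO/.X.]+1* (2,0)[XOX/.O./OX.]-1 (2,2)[XOX/.O./.XO]-1
p4 X@[XOX/.OO/.X.]: (1,0)[XOX/XOO/.X.]-1* (2,0)[XOX/.OO/XX.]-1 (2,2)[XOX/.OO/.XX]-1
p5 O@[XOX/XOO/.X.]: (2,0)[XOX/XOO/OX.]+1* (2,2)[XOX/XOO/.XO]-1
p6 X@[XOX/XOO/OX.] terminal -1; root [X../.O./.X.] d6

value(X../.O./.X., O) = +1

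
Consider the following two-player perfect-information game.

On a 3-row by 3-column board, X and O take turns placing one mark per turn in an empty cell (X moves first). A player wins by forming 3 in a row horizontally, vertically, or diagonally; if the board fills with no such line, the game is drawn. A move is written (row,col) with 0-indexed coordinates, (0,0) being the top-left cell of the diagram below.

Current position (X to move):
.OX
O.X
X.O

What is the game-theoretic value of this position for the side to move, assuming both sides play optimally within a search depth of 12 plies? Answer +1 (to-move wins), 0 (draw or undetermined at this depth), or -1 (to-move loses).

value(.OX/O.X/X.O, X) = +1

ply 1, X at .OX/O.X/X.O | (0,0)=+0→XOX/O.X/X.O; (1,1)=+1→.OX/OXX/X.O*; (2,1)=+0→.OX/O.X/XXO
ply 2: .OX/OXX/X.O is terminal -1 (O); from .OX/O.X/X.O depth 12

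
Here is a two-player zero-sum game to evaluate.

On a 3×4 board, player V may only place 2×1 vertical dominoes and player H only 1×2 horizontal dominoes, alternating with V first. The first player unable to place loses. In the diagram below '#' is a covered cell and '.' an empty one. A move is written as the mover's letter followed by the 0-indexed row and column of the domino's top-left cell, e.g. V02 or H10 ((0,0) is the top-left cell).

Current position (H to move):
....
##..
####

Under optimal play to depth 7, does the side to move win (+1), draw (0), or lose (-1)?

ply 1, H at ..../##../#### | H00=-1→##../##../####; H01=-1→.##./##../####; H02=+1→..##/##../####*; H12=+1→..../####/####
ply 2: ..##/##../#### is terminal -1 (V); from ..../##../#### depth 7

value(..../##../####, H) = +1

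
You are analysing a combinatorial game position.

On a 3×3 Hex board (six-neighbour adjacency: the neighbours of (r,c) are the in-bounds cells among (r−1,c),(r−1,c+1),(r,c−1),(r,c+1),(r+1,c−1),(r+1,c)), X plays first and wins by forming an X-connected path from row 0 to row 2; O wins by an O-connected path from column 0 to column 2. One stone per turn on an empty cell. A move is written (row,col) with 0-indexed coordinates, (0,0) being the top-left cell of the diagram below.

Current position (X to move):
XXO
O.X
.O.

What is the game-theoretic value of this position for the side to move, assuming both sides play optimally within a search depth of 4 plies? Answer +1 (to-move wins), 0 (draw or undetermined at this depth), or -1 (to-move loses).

value(XXO/O.X/.O., X) = +1

p1 X@[XXO/O.X/.O.]: (1,1)[XXO/OXX/.O.]+1* (2,0)[XXO/O.X/XO.]-1 (2,2)[XXO/O.X/.OX]-1
p2 O@[XXO/OXX/.O.]: (2,0)[XXO/OXX/OO.]-1* (2,2)[XXO/OXX/.OO]-1
p3 X@[XXO/OXX/OO.]: (2,2)[XXO/OXX/OOX]+1*
p4 O@[XXO/OXX/OOX] terminal -1; root [XXO/O.X/.O.] d4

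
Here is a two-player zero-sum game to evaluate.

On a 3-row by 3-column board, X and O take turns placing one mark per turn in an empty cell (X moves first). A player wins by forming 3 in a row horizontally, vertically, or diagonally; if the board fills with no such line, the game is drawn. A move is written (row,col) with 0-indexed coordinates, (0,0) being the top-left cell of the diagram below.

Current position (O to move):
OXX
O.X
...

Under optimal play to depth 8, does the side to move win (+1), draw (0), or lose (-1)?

[OXX/O.X/...] O move#1: (1,1):-1/OXX/OOX/..., (2,0):+1/OXX/O.X/O..*, (2,1):-1/OXX/O.X/.O., (2,2):+1/OXX/O.X/..O
[OXX/O.X/O..] end (terminal -1, X#2); searched OXX/O.X/... to 8

value(OXX/O.X/..., O) = +1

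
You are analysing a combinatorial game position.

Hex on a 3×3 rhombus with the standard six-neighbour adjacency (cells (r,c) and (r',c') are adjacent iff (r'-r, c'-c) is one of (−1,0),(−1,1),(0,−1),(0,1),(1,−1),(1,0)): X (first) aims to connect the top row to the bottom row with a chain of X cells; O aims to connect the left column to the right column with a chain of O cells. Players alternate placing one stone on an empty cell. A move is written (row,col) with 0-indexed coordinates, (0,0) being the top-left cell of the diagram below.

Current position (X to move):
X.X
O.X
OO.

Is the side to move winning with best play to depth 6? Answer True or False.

X winning at [X.X/O.X/OO.]: True

ply 1, X at X.X/O.X/OO. | (0,1)=-1→XXX/O.X/OO.; (1,1)=-1→X.X/OXX/OO.; (2,2)=+1→X.X/O.X/OOX*
ply 2: X.X/O.X/OOX is terminal -1 (O); from X.X/O.X/OO. depth 6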